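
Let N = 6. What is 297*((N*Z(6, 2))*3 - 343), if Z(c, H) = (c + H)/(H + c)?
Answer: -96525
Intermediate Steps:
Z(c, H) = 1 (Z(c, H) = (H + c)/(H + c) = 1)
297*((N*Z(6, 2))*3 - 343) = 297*((6*1)*3 - 343) = 297*(6*3 - 343) = 297*(18 - 343) = 297*(-325) = -96525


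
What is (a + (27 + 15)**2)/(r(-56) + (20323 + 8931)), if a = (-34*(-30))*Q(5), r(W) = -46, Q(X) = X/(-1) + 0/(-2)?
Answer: -139/1217 ≈ -0.11422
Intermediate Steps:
Q(X) = -X (Q(X) = X*(-1) + 0*(-1/2) = -X + 0 = -X)
a = -5100 (a = (-34*(-30))*(-1*5) = 1020*(-5) = -5100)
(a + (27 + 15)**2)/(r(-56) + (20323 + 8931)) = (-5100 + (27 + 15)**2)/(-46 + (20323 + 8931)) = (-5100 + 42**2)/(-46 + 29254) = (-5100 + 1764)/29208 = -3336*1/29208 = -139/1217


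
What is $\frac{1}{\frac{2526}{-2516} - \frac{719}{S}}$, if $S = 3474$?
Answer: $- \frac{1092573}{1323041} \approx -0.8258$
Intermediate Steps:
$\frac{1}{\frac{2526}{-2516} - \frac{719}{S}} = \frac{1}{\frac{2526}{-2516} - \frac{719}{3474}} = \frac{1}{2526 \left(- \frac{1}{2516}\right) - \frac{719}{3474}} = \frac{1}{- \frac{1263}{1258} - \frac{719}{3474}} = \frac{1}{- \frac{1323041}{1092573}} = - \frac{1092573}{1323041}$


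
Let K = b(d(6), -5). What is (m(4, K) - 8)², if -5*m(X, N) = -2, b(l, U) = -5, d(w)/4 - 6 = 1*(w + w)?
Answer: 1444/25 ≈ 57.760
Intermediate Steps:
d(w) = 24 + 8*w (d(w) = 24 + 4*(1*(w + w)) = 24 + 4*(1*(2*w)) = 24 + 4*(2*w) = 24 + 8*w)
K = -5
m(X, N) = ⅖ (m(X, N) = -⅕*(-2) = ⅖)
(m(4, K) - 8)² = (⅖ - 8)² = (-38/5)² = 1444/25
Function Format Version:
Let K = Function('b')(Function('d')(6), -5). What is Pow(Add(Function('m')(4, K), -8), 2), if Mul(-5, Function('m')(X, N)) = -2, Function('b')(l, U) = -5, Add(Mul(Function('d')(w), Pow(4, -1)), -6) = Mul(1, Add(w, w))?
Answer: Rational(1444, 25) ≈ 57.760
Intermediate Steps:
Function('d')(w) = Add(24, Mul(8, w)) (Function('d')(w) = Add(24, Mul(4, Mul(1, Add(w, w)))) = Add(24, Mul(4, Mul(1, Mul(2, w)))) = Add(24, Mul(4, Mul(2, w))) = Add(24, Mul(8, w)))
K = -5
Function('m')(X, N) = Rational(2, 5) (Function('m')(X, N) = Mul(Rational(-1, 5), -2) = Rational(2, 5))
Pow(Add(Function('m')(4, K), -8), 2) = Pow(Add(Rational(2, 5), -8), 2) = Pow(Rational(-38, 5), 2) = Rational(1444, 25)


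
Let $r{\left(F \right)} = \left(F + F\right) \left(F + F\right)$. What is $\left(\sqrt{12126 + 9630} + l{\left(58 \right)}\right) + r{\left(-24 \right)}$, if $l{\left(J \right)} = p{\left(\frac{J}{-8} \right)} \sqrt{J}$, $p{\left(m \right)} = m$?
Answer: $2304 + 14 \sqrt{111} - \frac{29 \sqrt{58}}{4} \approx 2396.3$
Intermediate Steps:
$l{\left(J \right)} = - \frac{J^{\frac{3}{2}}}{8}$ ($l{\left(J \right)} = \frac{J}{-8} \sqrt{J} = J \left(- \frac{1}{8}\right) \sqrt{J} = - \frac{J}{8} \sqrt{J} = - \frac{J^{\frac{3}{2}}}{8}$)
$r{\left(F \right)} = 4 F^{2}$ ($r{\left(F \right)} = 2 F 2 F = 4 F^{2}$)
$\left(\sqrt{12126 + 9630} + l{\left(58 \right)}\right) + r{\left(-24 \right)} = \left(\sqrt{12126 + 9630} - \frac{58^{\frac{3}{2}}}{8}\right) + 4 \left(-24\right)^{2} = \left(\sqrt{21756} - \frac{58 \sqrt{58}}{8}\right) + 4 \cdot 576 = \left(14 \sqrt{111} - \frac{29 \sqrt{58}}{4}\right) + 2304 = 2304 + 14 \sqrt{111} - \frac{29 \sqrt{58}}{4}$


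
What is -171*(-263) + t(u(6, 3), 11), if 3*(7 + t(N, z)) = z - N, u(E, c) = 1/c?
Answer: 404726/9 ≈ 44970.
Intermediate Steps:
u(E, c) = 1/c
t(N, z) = -7 - N/3 + z/3 (t(N, z) = -7 + (z - N)/3 = -7 + (-N/3 + z/3) = -7 - N/3 + z/3)
-171*(-263) + t(u(6, 3), 11) = -171*(-263) + (-7 - ⅓/3 + (⅓)*11) = 44973 + (-7 - ⅓*⅓ + 11/3) = 44973 + (-7 - ⅑ + 11/3) = 44973 - 31/9 = 404726/9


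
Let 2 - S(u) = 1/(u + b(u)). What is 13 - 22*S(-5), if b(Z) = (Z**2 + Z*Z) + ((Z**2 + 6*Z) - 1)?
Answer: -1187/39 ≈ -30.436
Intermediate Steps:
b(Z) = -1 + 3*Z**2 + 6*Z (b(Z) = (Z**2 + Z**2) + (-1 + Z**2 + 6*Z) = 2*Z**2 + (-1 + Z**2 + 6*Z) = -1 + 3*Z**2 + 6*Z)
S(u) = 2 - 1/(-1 + 3*u**2 + 7*u) (S(u) = 2 - 1/(u + (-1 + 3*u**2 + 6*u)) = 2 - 1/(-1 + 3*u**2 + 7*u))
13 - 22*S(-5) = 13 - 22*(-3 + 6*(-5)**2 + 14*(-5))/(-1 + 3*(-5)**2 + 7*(-5)) = 13 - 22*(-3 + 6*25 - 70)/(-1 + 3*25 - 35) = 13 - 22*(-3 + 150 - 70)/(-1 + 75 - 35) = 13 - 22*77/39 = 13 - 1694/39 = -1187/39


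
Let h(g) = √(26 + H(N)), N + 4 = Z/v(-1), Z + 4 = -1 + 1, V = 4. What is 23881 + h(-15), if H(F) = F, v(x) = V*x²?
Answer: 23881 + √21 ≈ 23886.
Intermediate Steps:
Z = -4 (Z = -4 + (-1 + 1) = -4 + 0 = -4)
v(x) = 4*x²
N = -5 (N = -4 - 4/(4*(-1)²) = -4 - 4/(4*1) = -4 - 4/4 = -4 - 4*¼ = -4 - 1 = -5)
h(g) = √21 (h(g) = √(26 - 5) = √21)
23881 + h(-15) = 23881 + √21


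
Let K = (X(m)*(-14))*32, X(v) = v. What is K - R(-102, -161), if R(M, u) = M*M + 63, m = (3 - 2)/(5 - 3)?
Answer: -10691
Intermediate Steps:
m = ½ (m = 1/2 = 1*(½) = ½ ≈ 0.50000)
R(M, u) = 63 + M² (R(M, u) = M² + 63 = 63 + M²)
K = -224 (K = ((½)*(-14))*32 = -7*32 = -224)
K - R(-102, -161) = -224 - (63 + (-102)²) = -224 - (63 + 10404) = -224 - 1*10467 = -224 - 10467 = -10691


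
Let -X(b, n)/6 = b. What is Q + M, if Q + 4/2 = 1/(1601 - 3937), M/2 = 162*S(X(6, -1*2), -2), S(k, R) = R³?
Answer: -6059585/2336 ≈ -2594.0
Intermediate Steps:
X(b, n) = -6*b
M = -2592 (M = 2*(162*(-2)³) = 2*(162*(-8)) = 2*(-1296) = -2592)
Q = -4673/2336 (Q = -2 + 1/(1601 - 3937) = -2 + 1/(-2336) = -2 - 1/2336 = -4673/2336 ≈ -2.0004)
Q + M = -4673/2336 - 2592 = -6059585/2336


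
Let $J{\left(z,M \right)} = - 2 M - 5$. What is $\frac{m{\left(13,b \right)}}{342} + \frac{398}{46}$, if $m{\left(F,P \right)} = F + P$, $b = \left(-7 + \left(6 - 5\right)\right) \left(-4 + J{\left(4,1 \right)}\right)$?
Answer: $\frac{69875}{7866} \approx 8.8832$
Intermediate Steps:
$J{\left(z,M \right)} = -5 - 2 M$
$b = 66$ ($b = \left(-7 + \left(6 - 5\right)\right) \left(-4 - 7\right) = \left(-7 + 1\right) \left(-4 - 7\right) = \left(-6\right) \left(-11\right) = 66$)
$\frac{m{\left(13,b \right)}}{342} + \frac{398}{46} = \frac{13 + 66}{342} + \frac{398}{46} = 79 \cdot \frac{1}{342} + 398 \cdot \frac{1}{46} = \frac{79}{342} + \frac{199}{23} = \frac{69875}{7866}$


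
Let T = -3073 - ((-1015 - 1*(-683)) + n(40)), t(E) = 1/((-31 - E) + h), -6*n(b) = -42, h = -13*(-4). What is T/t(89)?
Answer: 186864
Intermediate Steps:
h = 52
n(b) = 7 (n(b) = -⅙*(-42) = 7)
t(E) = 1/(21 - E) (t(E) = 1/((-31 - E) + 52) = 1/(21 - E))
T = -2748 (T = -3073 - ((-1015 - 1*(-683)) + 7) = -3073 - ((-1015 + 683) + 7) = -3073 - (-332 + 7) = -3073 - 1*(-325) = -3073 + 325 = -2748)
T/t(89) = -2748/((-1/(-21 + 89))) = -2748/((-1/68)) = -2748/((-1*1/68)) = -2748/(-1/68) = -2748*(-68) = 186864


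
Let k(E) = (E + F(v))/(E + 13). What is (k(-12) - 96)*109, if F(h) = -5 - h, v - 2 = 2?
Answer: -12753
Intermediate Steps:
v = 4 (v = 2 + 2 = 4)
k(E) = (-9 + E)/(13 + E) (k(E) = (E + (-5 - 1*4))/(E + 13) = (E + (-5 - 4))/(13 + E) = (E - 9)/(13 + E) = (-9 + E)/(13 + E))
(k(-12) - 96)*109 = ((-9 - 12)/(13 - 12) - 96)*109 = (-21/1 - 96)*109 = (1*(-21) - 96)*109 = (-21 - 96)*109 = -117*109 = -12753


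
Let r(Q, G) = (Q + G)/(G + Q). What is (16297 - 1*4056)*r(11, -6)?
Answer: 12241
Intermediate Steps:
r(Q, G) = 1 (r(Q, G) = (G + Q)/(G + Q) = 1)
(16297 - 1*4056)*r(11, -6) = (16297 - 1*4056)*1 = (16297 - 4056)*1 = 12241*1 = 12241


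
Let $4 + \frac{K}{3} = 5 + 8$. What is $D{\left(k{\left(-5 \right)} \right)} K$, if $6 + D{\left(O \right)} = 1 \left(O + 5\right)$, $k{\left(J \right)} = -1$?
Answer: $-54$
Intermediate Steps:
$D{\left(O \right)} = -1 + O$ ($D{\left(O \right)} = -6 + 1 \left(O + 5\right) = -6 + 1 \left(5 + O\right) = -6 + \left(5 + O\right) = -1 + O$)
$K = 27$ ($K = -12 + 3 \left(5 + 8\right) = -12 + 3 \cdot 13 = -12 + 39 = 27$)
$D{\left(k{\left(-5 \right)} \right)} K = \left(-1 - 1\right) 27 = \left(-2\right) 27 = -54$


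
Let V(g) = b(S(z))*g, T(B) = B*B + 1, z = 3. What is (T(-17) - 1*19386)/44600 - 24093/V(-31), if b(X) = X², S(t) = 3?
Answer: 14850278/172825 ≈ 85.927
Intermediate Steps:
T(B) = 1 + B² (T(B) = B² + 1 = 1 + B²)
V(g) = 9*g (V(g) = 3²*g = 9*g)
(T(-17) - 1*19386)/44600 - 24093/V(-31) = ((1 + (-17)²) - 1*19386)/44600 - 24093/(9*(-31)) = ((1 + 289) - 19386)*(1/44600) - 24093/(-279) = (290 - 19386)*(1/44600) - 24093*(-1/279) = -19096*1/44600 + 2677/31 = -2387/5575 + 2677/31 = 14850278/172825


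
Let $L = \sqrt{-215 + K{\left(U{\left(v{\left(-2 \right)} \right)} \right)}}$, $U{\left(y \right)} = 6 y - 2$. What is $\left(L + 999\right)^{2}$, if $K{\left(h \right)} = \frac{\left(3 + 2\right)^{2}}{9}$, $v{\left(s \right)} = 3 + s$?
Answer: $\frac{\left(2997 + i \sqrt{1910}\right)^{2}}{9} \approx 9.9779 \cdot 10^{5} + 29107.0 i$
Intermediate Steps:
$U{\left(y \right)} = -2 + 6 y$
$K{\left(h \right)} = \frac{25}{9}$ ($K{\left(h \right)} = 5^{2} \cdot \frac{1}{9} = 25 \cdot \frac{1}{9} = \frac{25}{9}$)
$L = \frac{i \sqrt{1910}}{3}$ ($L = \sqrt{-215 + \frac{25}{9}} = \sqrt{- \frac{1910}{9}} = \frac{i \sqrt{1910}}{3} \approx 14.568 i$)
$\left(L + 999\right)^{2} = \left(\frac{i \sqrt{1910}}{3} + 999\right)^{2} = \left(999 + \frac{i \sqrt{1910}}{3}\right)^{2}$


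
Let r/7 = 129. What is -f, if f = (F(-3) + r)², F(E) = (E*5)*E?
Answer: -898704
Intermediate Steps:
r = 903 (r = 7*129 = 903)
F(E) = 5*E² (F(E) = (5*E)*E = 5*E²)
f = 898704 (f = (5*(-3)² + 903)² = (5*9 + 903)² = (45 + 903)² = 948² = 898704)
-f = -1*898704 = -898704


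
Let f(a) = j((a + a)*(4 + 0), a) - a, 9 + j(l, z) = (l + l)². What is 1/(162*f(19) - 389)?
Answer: 1/14966467 ≈ 6.6816e-8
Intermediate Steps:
j(l, z) = -9 + 4*l² (j(l, z) = -9 + (l + l)² = -9 + (2*l)² = -9 + 4*l²)
f(a) = -9 - a + 256*a² (f(a) = (-9 + 4*((a + a)*(4 + 0))²) - a = (-9 + 4*((2*a)*4)²) - a = (-9 + 4*(8*a)²) - a = (-9 + 4*(64*a²)) - a = (-9 + 256*a²) - a = -9 - a + 256*a²)
1/(162*f(19) - 389) = 1/(162*(-9 - 1*19 + 256*19²) - 389) = 1/(162*(-9 - 19 + 256*361) - 389) = 1/(162*(-9 - 19 + 92416) - 389) = 1/(162*92388 - 389) = 1/(14966856 - 389) = 1/14966467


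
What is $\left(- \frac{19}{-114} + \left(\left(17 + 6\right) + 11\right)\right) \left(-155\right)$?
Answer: $- \frac{31775}{6} \approx -5295.8$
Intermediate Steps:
$\left(- \frac{19}{-114} + \left(\left(17 + 6\right) + 11\right)\right) \left(-155\right) = \left(\left(-19\right) \left(- \frac{1}{114}\right) + \left(23 + 11\right)\right) \left(-155\right) = \left(\frac{1}{6} + 34\right) \left(-155\right) = \frac{205}{6} \left(-155\right) = - \frac{31775}{6}$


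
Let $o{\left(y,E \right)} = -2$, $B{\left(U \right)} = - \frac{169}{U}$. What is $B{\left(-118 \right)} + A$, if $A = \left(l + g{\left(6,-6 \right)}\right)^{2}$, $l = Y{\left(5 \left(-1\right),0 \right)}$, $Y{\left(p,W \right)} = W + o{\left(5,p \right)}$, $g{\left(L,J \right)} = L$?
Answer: $\frac{2057}{118} \approx 17.432$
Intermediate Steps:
$Y{\left(p,W \right)} = -2 + W$ ($Y{\left(p,W \right)} = W - 2 = -2 + W$)
$l = -2$ ($l = -2 + 0 = -2$)
$A = 16$ ($A = \left(-2 + 6\right)^{2} = 4^{2} = 16$)
$B{\left(-118 \right)} + A = - \frac{169}{-118} + 16 = \left(-169\right) \left(- \frac{1}{118}\right) + 16 = \frac{169}{118} + 16 = \frac{2057}{118}$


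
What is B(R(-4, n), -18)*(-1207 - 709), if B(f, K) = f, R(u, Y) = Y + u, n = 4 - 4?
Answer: 7664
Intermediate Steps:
n = 0
B(R(-4, n), -18)*(-1207 - 709) = (0 - 4)*(-1207 - 709) = -4*(-1916) = 7664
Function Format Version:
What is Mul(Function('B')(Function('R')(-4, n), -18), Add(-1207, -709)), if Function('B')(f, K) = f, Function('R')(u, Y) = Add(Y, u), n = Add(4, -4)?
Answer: 7664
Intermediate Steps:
n = 0
Mul(Function('B')(Function('R')(-4, n), -18), Add(-1207, -709)) = Mul(Add(0, -4), Add(-1207, -709)) = Mul(-4, -1916) = 7664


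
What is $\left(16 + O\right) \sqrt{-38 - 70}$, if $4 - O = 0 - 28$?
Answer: $288 i \sqrt{3} \approx 498.83 i$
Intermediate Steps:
$O = 32$ ($O = 4 - \left(0 - 28\right) = 4 - -28 = 4 + 28 = 32$)
$\left(16 + O\right) \sqrt{-38 - 70} = \left(16 + 32\right) \sqrt{-38 - 70} = 48 \sqrt{-108} = 48 \cdot 6 i \sqrt{3} = 288 i \sqrt{3}$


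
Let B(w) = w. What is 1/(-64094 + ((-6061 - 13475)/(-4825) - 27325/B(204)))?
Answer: -984300/63215581981 ≈ -1.5571e-5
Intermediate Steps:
1/(-64094 + ((-6061 - 13475)/(-4825) - 27325/B(204))) = 1/(-64094 + ((-6061 - 13475)/(-4825) - 27325/204)) = 1/(-64094 + (-19536*(-1/4825) - 27325*1/204)) = 1/(-64094 + (19536/4825 - 27325/204)) = 1/(-64094 - 127857781/984300) = 1/(-63215581981/984300) = -984300/63215581981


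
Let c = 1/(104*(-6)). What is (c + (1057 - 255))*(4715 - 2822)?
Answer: 315782057/208 ≈ 1.5182e+6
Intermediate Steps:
c = -1/624 (c = 1/(-624) = -1/624 ≈ -0.0016026)
(c + (1057 - 255))*(4715 - 2822) = (-1/624 + (1057 - 255))*(4715 - 2822) = (-1/624 + 802)*1893 = (500447/624)*1893 = 315782057/208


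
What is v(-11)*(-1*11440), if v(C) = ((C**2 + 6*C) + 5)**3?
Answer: -2471040000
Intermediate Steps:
v(C) = (5 + C**2 + 6*C)**3
v(-11)*(-1*11440) = (5 + (-11)**2 + 6*(-11))**3*(-1*11440) = (5 + 121 - 66)**3*(-11440) = 60**3*(-11440) = 216000*(-11440) = -2471040000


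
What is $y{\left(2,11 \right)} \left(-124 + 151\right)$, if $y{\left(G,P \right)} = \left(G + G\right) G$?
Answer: $216$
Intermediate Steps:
$y{\left(G,P \right)} = 2 G^{2}$ ($y{\left(G,P \right)} = 2 G G = 2 G^{2}$)
$y{\left(2,11 \right)} \left(-124 + 151\right) = 2 \cdot 2^{2} \left(-124 + 151\right) = 2 \cdot 4 \cdot 27 = 8 \cdot 27 = 216$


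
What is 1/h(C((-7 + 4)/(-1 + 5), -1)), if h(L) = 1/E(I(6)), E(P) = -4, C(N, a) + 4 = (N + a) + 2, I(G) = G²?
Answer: -4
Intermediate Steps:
C(N, a) = -2 + N + a (C(N, a) = -4 + ((N + a) + 2) = -4 + (2 + N + a) = -2 + N + a)
h(L) = -¼ (h(L) = 1/(-4) = -¼)
1/h(C((-7 + 4)/(-1 + 5), -1)) = 1/(-¼) = -4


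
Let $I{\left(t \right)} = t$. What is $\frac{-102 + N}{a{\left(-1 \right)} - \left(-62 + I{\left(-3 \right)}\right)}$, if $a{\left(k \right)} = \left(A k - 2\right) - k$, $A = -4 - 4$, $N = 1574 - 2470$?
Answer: $- \frac{499}{36} \approx -13.861$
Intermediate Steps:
$N = -896$
$A = -8$
$a{\left(k \right)} = -2 - 9 k$ ($a{\left(k \right)} = \left(- 8 k - 2\right) - k = \left(-2 - 8 k\right) - k = -2 - 9 k$)
$\frac{-102 + N}{a{\left(-1 \right)} - \left(-62 + I{\left(-3 \right)}\right)} = \frac{-102 - 896}{\left(-2 - -9\right) + \left(62 - -3\right)} = - \frac{998}{\left(-2 + 9\right) + \left(62 + 3\right)} = - \frac{998}{7 + 65} = - \frac{998}{72} = \left(-998\right) \frac{1}{72} = - \frac{499}{36}$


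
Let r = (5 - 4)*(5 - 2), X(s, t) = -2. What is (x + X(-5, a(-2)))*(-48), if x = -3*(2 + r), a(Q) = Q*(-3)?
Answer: 816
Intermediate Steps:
a(Q) = -3*Q
r = 3 (r = 1*3 = 3)
x = -15 (x = -3*(2 + 3) = -3*5 = -15)
(x + X(-5, a(-2)))*(-48) = (-15 - 2)*(-48) = -17*(-48) = 816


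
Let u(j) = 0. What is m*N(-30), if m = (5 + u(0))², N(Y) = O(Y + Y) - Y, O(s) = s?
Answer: -750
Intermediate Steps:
N(Y) = Y (N(Y) = (Y + Y) - Y = 2*Y - Y = Y)
m = 25 (m = (5 + 0)² = 5² = 25)
m*N(-30) = 25*(-30) = -750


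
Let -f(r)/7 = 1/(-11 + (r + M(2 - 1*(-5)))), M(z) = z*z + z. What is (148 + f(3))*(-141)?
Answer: -333559/16 ≈ -20847.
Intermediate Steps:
M(z) = z + z**2 (M(z) = z**2 + z = z + z**2)
f(r) = -7/(45 + r) (f(r) = -7/(-11 + (r + (2 - 1*(-5))*(1 + (2 - 1*(-5))))) = -7/(-11 + (r + (2 + 5)*(1 + (2 + 5)))) = -7/(-11 + (r + 7*(1 + 7))) = -7/(-11 + (r + 7*8)) = -7/(-11 + (r + 56)) = -7/(-11 + (56 + r)) = -7/(45 + r))
(148 + f(3))*(-141) = (148 - 7/(45 + 3))*(-141) = (148 - 7/48)*(-141) = (7097/48)*(-141) = -333559/16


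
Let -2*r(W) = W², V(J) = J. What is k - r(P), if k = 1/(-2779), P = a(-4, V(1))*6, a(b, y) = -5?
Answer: 1250549/2779 ≈ 450.00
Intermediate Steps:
P = -30 (P = -5*6 = -30)
r(W) = -W²/2
k = -1/2779 ≈ -0.00035984
k - r(P) = -1/2779 - (-1)*(-30)²/2 = -1/2779 - (-1)*900/2 = -1/2779 - 1*(-450) = -1/2779 + 450 = 1250549/2779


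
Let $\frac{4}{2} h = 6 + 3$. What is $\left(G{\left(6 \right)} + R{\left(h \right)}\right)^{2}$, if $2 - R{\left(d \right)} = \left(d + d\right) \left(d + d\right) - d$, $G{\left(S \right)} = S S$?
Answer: $\frac{5929}{4} \approx 1482.3$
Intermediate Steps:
$G{\left(S \right)} = S^{2}$
$h = \frac{9}{2}$ ($h = \frac{6 + 3}{2} = \frac{1}{2} \cdot 9 = \frac{9}{2} \approx 4.5$)
$R{\left(d \right)} = 2 + d - 4 d^{2}$ ($R{\left(d \right)} = 2 - \left(\left(d + d\right) \left(d + d\right) - d\right) = 2 - \left(2 d 2 d - d\right) = 2 - \left(4 d^{2} - d\right) = 2 - \left(- d + 4 d^{2}\right) = 2 + d - 4 d^{2}$)
$\left(G{\left(6 \right)} + R{\left(h \right)}\right)^{2} = \left(6^{2} + \left(2 + \frac{9}{2} - 4 \left(\frac{9}{2}\right)^{2}\right)\right)^{2} = \left(36 + \left(2 + \frac{9}{2} - 81\right)\right)^{2} = \left(36 - \frac{149}{2}\right)^{2} = \left(- \frac{77}{2}\right)^{2} = \frac{5929}{4}$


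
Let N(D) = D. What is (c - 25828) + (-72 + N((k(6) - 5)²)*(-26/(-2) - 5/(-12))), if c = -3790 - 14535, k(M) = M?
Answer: -530539/12 ≈ -44212.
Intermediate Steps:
c = -18325
(c - 25828) + (-72 + N((k(6) - 5)²)*(-26/(-2) - 5/(-12))) = (-18325 - 25828) + (-72 + (6 - 5)²*(-26/(-2) - 5/(-12))) = -44153 + (-72 + 1²*(-26*(-½) - 5*(-1/12))) = -44153 + (-72 + 1*(13 + 5/12)) = -44153 + (-72 + 1*(161/12)) = -44153 + (-72 + 161/12) = -44153 - 703/12 = -530539/12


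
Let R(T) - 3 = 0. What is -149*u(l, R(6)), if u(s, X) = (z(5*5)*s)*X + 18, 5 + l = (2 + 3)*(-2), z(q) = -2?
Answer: -16092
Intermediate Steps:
l = -15 (l = -5 + (2 + 3)*(-2) = -5 + 5*(-2) = -5 - 10 = -15)
R(T) = 3 (R(T) = 3 + 0 = 3)
u(s, X) = 18 - 2*X*s (u(s, X) = (-2*s)*X + 18 = -2*X*s + 18 = 18 - 2*X*s)
-149*u(l, R(6)) = -149*(18 - 2*3*(-15)) = -149*(18 + 90) = -149*108 = -16092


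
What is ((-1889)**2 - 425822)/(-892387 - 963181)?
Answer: -3142499/1855568 ≈ -1.6936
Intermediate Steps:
((-1889)**2 - 425822)/(-892387 - 963181) = (3568321 - 425822)/(-1855568) = 3142499*(-1/1855568) = -3142499/1855568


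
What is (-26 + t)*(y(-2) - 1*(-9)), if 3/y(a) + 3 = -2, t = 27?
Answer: 42/5 ≈ 8.4000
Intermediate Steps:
y(a) = -⅗ (y(a) = 3/(-3 - 2) = 3/(-5) = 3*(-⅕) = -⅗)
(-26 + t)*(y(-2) - 1*(-9)) = (-26 + 27)*(-⅗ - 1*(-9)) = 1*(-⅗ + 9) = 1*(42/5) = 42/5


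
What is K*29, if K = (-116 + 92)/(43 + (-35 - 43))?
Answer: 696/35 ≈ 19.886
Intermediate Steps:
K = 24/35 (K = -24/(43 - 78) = -24/(-35) = -24*(-1/35) = 24/35 ≈ 0.68571)
K*29 = (24/35)*29 = 696/35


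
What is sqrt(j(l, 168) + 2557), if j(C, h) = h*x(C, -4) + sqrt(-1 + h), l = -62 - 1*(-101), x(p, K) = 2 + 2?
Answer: sqrt(3229 + sqrt(167)) ≈ 56.938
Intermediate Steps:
x(p, K) = 4
l = 39 (l = -62 + 101 = 39)
j(C, h) = sqrt(-1 + h) + 4*h (j(C, h) = h*4 + sqrt(-1 + h) = 4*h + sqrt(-1 + h) = sqrt(-1 + h) + 4*h)
sqrt(j(l, 168) + 2557) = sqrt((sqrt(-1 + 168) + 4*168) + 2557) = sqrt((sqrt(167) + 672) + 2557) = sqrt((672 + sqrt(167)) + 2557) = sqrt(3229 + sqrt(167))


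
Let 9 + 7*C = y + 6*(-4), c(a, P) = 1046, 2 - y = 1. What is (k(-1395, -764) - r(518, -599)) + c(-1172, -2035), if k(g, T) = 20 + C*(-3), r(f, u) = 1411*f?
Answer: -5108728/7 ≈ -7.2982e+5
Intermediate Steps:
y = 1 (y = 2 - 1*1 = 2 - 1 = 1)
C = -32/7 (C = -9/7 + (1 + 6*(-4))/7 = -9/7 + (1 - 24)/7 = -9/7 + (⅐)*(-23) = -9/7 - 23/7 = -32/7 ≈ -4.5714)
k(g, T) = 236/7 (k(g, T) = 20 - 32/7*(-3) = 20 + 96/7 = 236/7)
(k(-1395, -764) - r(518, -599)) + c(-1172, -2035) = (236/7 - 1411*518) + 1046 = (236/7 - 1*730898) + 1046 = (236/7 - 730898) + 1046 = -5116050/7 + 1046 = -5108728/7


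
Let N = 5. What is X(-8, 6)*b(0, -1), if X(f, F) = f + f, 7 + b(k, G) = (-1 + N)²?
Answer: -144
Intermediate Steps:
b(k, G) = 9 (b(k, G) = -7 + (-1 + 5)² = -7 + 4² = -7 + 16 = 9)
X(f, F) = 2*f
X(-8, 6)*b(0, -1) = (2*(-8))*9 = -16*9 = -144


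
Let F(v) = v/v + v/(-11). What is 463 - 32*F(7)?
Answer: 4965/11 ≈ 451.36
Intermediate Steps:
F(v) = 1 - v/11 (F(v) = 1 + v*(-1/11) = 1 - v/11)
463 - 32*F(7) = 463 - 32*(1 - 1/11*7) = 463 - 32*(1 - 7/11) = 463 - 32*4/11 = 463 - 128/11 = 4965/11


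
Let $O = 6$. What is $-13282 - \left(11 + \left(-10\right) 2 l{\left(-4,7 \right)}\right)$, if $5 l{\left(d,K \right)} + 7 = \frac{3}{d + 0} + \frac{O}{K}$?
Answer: $- \frac{93244}{7} \approx -13321.0$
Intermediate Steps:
$l{\left(d,K \right)} = - \frac{7}{5} + \frac{3}{5 d} + \frac{6}{5 K}$ ($l{\left(d,K \right)} = - \frac{7}{5} + \frac{\frac{3}{d + 0} + \frac{6}{K}}{5} = - \frac{7}{5} + \frac{\frac{3}{d} + \frac{6}{K}}{5} = - \frac{7}{5} + \left(\frac{3}{5 d} + \frac{6}{5 K}\right) = - \frac{7}{5} + \frac{3}{5 d} + \frac{6}{5 K}$)
$-13282 - \left(11 + \left(-10\right) 2 l{\left(-4,7 \right)}\right) = -13282 - \left(11 + \left(-10\right) 2 \left(- \frac{7}{5} + \frac{3}{5 \left(-4\right)} + \frac{6}{5 \cdot 7}\right)\right) = -13282 - \left(11 - 20 \left(- \frac{7}{5} + \frac{3}{5} \left(- \frac{1}{4}\right) + \frac{6}{5} \cdot \frac{1}{7}\right)\right) = -13282 - \left(11 - 20 \left(- \frac{7}{5} - \frac{3}{20} + \frac{6}{35}\right)\right) = -13282 - \left(11 - - \frac{193}{7}\right) = -13282 - \left(11 + \frac{193}{7}\right) = -13282 - \frac{270}{7} = - \frac{93244}{7}$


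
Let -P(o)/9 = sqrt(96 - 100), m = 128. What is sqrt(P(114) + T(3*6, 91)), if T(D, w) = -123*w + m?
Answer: sqrt(-11065 - 18*I) ≈ 0.0856 - 105.19*I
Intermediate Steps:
T(D, w) = 128 - 123*w (T(D, w) = -123*w + 128 = 128 - 123*w)
P(o) = -18*I (P(o) = -9*sqrt(96 - 100) = -18*I)
sqrt(P(114) + T(3*6, 91)) = sqrt(-18*I + (128 - 123*91)) = sqrt(-18*I + (128 - 11193)) = sqrt(-18*I - 11065) = sqrt(-11065 - 18*I)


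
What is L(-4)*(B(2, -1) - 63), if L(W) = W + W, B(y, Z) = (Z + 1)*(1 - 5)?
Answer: 504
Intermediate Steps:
B(y, Z) = -4 - 4*Z (B(y, Z) = (1 + Z)*(-4) = -4 - 4*Z)
L(W) = 2*W
L(-4)*(B(2, -1) - 63) = (2*(-4))*((-4 - 4*(-1)) - 63) = -8*((-4 + 4) - 63) = -8*(0 - 63) = -8*(-63) = 504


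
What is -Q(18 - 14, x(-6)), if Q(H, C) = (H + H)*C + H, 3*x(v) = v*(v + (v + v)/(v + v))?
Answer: -84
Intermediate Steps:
x(v) = v*(1 + v)/3 (x(v) = (v*(v + (v + v)/(v + v)))/3 = (v*(v + (2*v)/((2*v))))/3 = (v*(v + (2*v)*(1/(2*v))))/3 = (v*(v + 1))/3 = (v*(1 + v))/3 = v*(1 + v)/3)
Q(H, C) = H + 2*C*H (Q(H, C) = (2*H)*C + H = 2*C*H + H = H + 2*C*H)
-Q(18 - 14, x(-6)) = -(18 - 14)*(1 + 2*((⅓)*(-6)*(1 - 6))) = -4*(1 + 2*((⅓)*(-6)*(-5))) = -4*(1 + 2*10) = -4*(1 + 20) = -4*21 = -1*84 = -84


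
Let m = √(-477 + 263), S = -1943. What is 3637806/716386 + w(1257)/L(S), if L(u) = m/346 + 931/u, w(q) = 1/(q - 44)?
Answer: 115322523841919820757/22717876232797470329 - 653118077*I*√214/63423562807753 ≈ 5.0763 - 0.00015064*I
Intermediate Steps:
w(q) = 1/(-44 + q)
m = I*√214 (m = √(-214) = I*√214 ≈ 14.629*I)
L(u) = 931/u + I*√214/346 (L(u) = (I*√214)/346 + 931/u = (I*√214)*(1/346) + 931/u = I*√214/346 + 931/u = 931/u + I*√214/346)
3637806/716386 + w(1257)/L(S) = 3637806/716386 + 1/((-44 + 1257)*(931/(-1943) + I*√214/346)) = 3637806*(1/716386) + 1/(1213*(931*(-1/1943) + I*√214/346)) = 1818903/358193 + 1/(1213*(-931/1943 + I*√214/346))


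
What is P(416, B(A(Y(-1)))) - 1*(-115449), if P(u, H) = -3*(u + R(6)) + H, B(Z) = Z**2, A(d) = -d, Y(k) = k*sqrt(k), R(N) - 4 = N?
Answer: 114170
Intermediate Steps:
R(N) = 4 + N
Y(k) = k**(3/2)
P(u, H) = -30 + H - 3*u (P(u, H) = -3*(u + (4 + 6)) + H = -3*(u + 10) + H = -3*(10 + u) + H = (-30 - 3*u) + H = -30 + H - 3*u)
P(416, B(A(Y(-1)))) - 1*(-115449) = (-30 + (-(-1)**(3/2))**2 - 3*416) - 1*(-115449) = (-30 + (-(-1)*I)**2 - 1248) + 115449 = (-30 + I**2 - 1248) + 115449 = (-30 - 1 - 1248) + 115449 = -1279 + 115449 = 114170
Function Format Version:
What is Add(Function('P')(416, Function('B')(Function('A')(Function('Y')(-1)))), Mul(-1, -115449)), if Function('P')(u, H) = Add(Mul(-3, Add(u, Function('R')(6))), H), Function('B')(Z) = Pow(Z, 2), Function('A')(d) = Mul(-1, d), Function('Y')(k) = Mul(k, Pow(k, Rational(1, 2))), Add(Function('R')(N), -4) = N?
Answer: 114170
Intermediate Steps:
Function('R')(N) = Add(4, N)
Function('Y')(k) = Pow(k, Rational(3, 2))
Function('P')(u, H) = Add(-30, H, Mul(-3, u)) (Function('P')(u, H) = Add(Mul(-3, Add(u, Add(4, 6))), H) = Add(Mul(-3, Add(u, 10)), H) = Add(Mul(-3, Add(10, u)), H) = Add(Add(-30, Mul(-3, u)), H) = Add(-30, H, Mul(-3, u)))
Add(Function('P')(416, Function('B')(Function('A')(Function('Y')(-1)))), Mul(-1, -115449)) = Add(Add(-30, Pow(Mul(-1, Pow(-1, Rational(3, 2))), 2), Mul(-3, 416)), Mul(-1, -115449)) = Add(Add(-30, Pow(Mul(-1, Mul(-1, I)), 2), -1248), 115449) = Add(Add(-30, Pow(I, 2), -1248), 115449) = Add(Add(-30, -1, -1248), 115449) = Add(-1279, 115449) = 114170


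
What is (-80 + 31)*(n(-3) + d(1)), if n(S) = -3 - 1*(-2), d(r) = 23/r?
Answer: -1078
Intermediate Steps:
n(S) = -1 (n(S) = -3 + 2 = -1)
(-80 + 31)*(n(-3) + d(1)) = (-80 + 31)*(-1 + 23/1) = -49*(-1 + 23*1) = -49*(-1 + 23) = -49*22 = -1078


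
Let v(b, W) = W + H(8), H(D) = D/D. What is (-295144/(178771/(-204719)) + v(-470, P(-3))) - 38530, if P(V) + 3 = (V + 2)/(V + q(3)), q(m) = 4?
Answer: 53533001593/178771 ≈ 2.9945e+5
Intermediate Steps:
H(D) = 1
P(V) = -3 + (2 + V)/(4 + V) (P(V) = -3 + (V + 2)/(V + 4) = -3 + (2 + V)/(4 + V))
v(b, W) = 1 + W (v(b, W) = W + 1 = 1 + W)
(-295144/(178771/(-204719)) + v(-470, P(-3))) - 38530 = (-295144/(178771/(-204719)) + (1 + 2*(-5 - 1*(-3))/(4 - 3))) - 38530 = (-295144/(178771*(-1/204719)) + (1 + 2*(-5 + 3)/1)) - 38530 = (-295144/(-178771/204719) + (1 + 2*1*(-2))) - 38530 = (-295144*(-204719/178771) + (1 - 4)) - 38530 = (60421584536/178771 - 3) - 38530 = 60421048223/178771 - 38530 = 53533001593/178771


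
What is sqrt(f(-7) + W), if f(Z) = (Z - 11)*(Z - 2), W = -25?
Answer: sqrt(137) ≈ 11.705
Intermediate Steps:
f(Z) = (-11 + Z)*(-2 + Z)
sqrt(f(-7) + W) = sqrt((22 + (-7)**2 - 13*(-7)) - 25) = sqrt((22 + 49 + 91) - 25) = sqrt(162 - 25) = sqrt(137)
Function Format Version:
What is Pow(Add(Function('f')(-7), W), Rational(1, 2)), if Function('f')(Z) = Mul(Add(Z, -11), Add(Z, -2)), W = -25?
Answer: Pow(137, Rational(1, 2)) ≈ 11.705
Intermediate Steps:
Function('f')(Z) = Mul(Add(-11, Z), Add(-2, Z))
Pow(Add(Function('f')(-7), W), Rational(1, 2)) = Pow(Add(Add(22, Pow(-7, 2), Mul(-13, -7)), -25), Rational(1, 2)) = Pow(Add(Add(22, 49, 91), -25), Rational(1, 2)) = Pow(Add(162, -25), Rational(1, 2)) = Pow(137, Rational(1, 2))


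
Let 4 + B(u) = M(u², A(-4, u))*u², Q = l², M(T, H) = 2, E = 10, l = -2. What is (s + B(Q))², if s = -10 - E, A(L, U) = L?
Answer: 64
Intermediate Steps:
Q = 4 (Q = (-2)² = 4)
B(u) = -4 + 2*u²
s = -20 (s = -10 - 1*10 = -10 - 10 = -20)
(s + B(Q))² = (-20 + (-4 + 2*4²))² = (-20 + (-4 + 2*16))² = (-20 + (-4 + 32))² = (-20 + 28)² = 8² = 64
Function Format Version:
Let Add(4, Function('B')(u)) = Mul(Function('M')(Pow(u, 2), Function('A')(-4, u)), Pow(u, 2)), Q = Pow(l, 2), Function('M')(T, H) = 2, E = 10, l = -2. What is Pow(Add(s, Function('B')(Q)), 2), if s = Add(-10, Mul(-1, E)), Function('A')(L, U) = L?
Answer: 64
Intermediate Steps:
Q = 4 (Q = Pow(-2, 2) = 4)
Function('B')(u) = Add(-4, Mul(2, Pow(u, 2)))
s = -20 (s = Add(-10, Mul(-1, 10)) = Add(-10, -10) = -20)
Pow(Add(s, Function('B')(Q)), 2) = Pow(Add(-20, Add(-4, Mul(2, Pow(4, 2)))), 2) = Pow(Add(-20, Add(-4, Mul(2, 16))), 2) = Pow(Add(-20, Add(-4, 32)), 2) = Pow(Add(-20, 28), 2) = Pow(8, 2) = 64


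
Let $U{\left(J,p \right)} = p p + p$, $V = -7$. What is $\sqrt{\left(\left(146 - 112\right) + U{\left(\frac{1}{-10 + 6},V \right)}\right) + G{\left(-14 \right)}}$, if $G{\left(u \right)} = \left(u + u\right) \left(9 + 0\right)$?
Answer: $4 i \sqrt{11} \approx 13.266 i$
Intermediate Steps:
$U{\left(J,p \right)} = p + p^{2}$ ($U{\left(J,p \right)} = p^{2} + p = p + p^{2}$)
$G{\left(u \right)} = 18 u$ ($G{\left(u \right)} = 2 u 9 = 18 u$)
$\sqrt{\left(\left(146 - 112\right) + U{\left(\frac{1}{-10 + 6},V \right)}\right) + G{\left(-14 \right)}} = \sqrt{\left(\left(146 - 112\right) - 7 \left(1 - 7\right)\right) + 18 \left(-14\right)} = \sqrt{\left(34 - -42\right) - 252} = \sqrt{\left(34 + 42\right) - 252} = \sqrt{76 - 252} = \sqrt{-176} = 4 i \sqrt{11}$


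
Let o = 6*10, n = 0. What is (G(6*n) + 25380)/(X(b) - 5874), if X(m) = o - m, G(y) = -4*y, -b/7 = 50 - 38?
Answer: -846/191 ≈ -4.4293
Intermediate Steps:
b = -84 (b = -7*(50 - 38) = -7*12 = -84)
o = 60
X(m) = 60 - m
(G(6*n) + 25380)/(X(b) - 5874) = (-24*0 + 25380)/((60 - 1*(-84)) - 5874) = (-4*0 + 25380)/((60 + 84) - 5874) = (0 + 25380)/(144 - 5874) = 25380/(-5730) = 25380*(-1/5730) = -846/191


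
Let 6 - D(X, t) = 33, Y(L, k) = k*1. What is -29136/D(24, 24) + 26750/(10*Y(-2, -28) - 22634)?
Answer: 4116667/3819 ≈ 1077.9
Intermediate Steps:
Y(L, k) = k
D(X, t) = -27 (D(X, t) = 6 - 1*33 = 6 - 33 = -27)
-29136/D(24, 24) + 26750/(10*Y(-2, -28) - 22634) = -29136/(-27) + 26750/(10*(-28) - 22634) = -29136*(-1/27) + 26750/(-280 - 22634) = 9712/9 + 26750/(-22914) = 9712/9 + 26750*(-1/22914) = 9712/9 - 13375/11457 = 4116667/3819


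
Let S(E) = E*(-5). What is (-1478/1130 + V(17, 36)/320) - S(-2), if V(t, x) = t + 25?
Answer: -40415/3616 ≈ -11.177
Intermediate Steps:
S(E) = -5*E
V(t, x) = 25 + t
(-1478/1130 + V(17, 36)/320) - S(-2) = (-1478/1130 + (25 + 17)/320) - (-5)*(-2) = (-1478*1/1130 + 42*(1/320)) - 1*10 = (-739/565 + 21/160) - 10 = -4255/3616 - 10 = -40415/3616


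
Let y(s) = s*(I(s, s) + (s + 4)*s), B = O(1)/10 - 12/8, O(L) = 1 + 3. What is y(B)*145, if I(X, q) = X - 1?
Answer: 168751/200 ≈ 843.75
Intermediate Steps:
O(L) = 4
B = -11/10 (B = 4/10 - 12/8 = 4*(⅒) - 12*⅛ = ⅖ - 3/2 = -11/10 ≈ -1.1000)
I(X, q) = -1 + X
y(s) = s*(-1 + s + s*(4 + s)) (y(s) = s*((-1 + s) + (s + 4)*s) = s*((-1 + s) + (4 + s)*s) = s*((-1 + s) + s*(4 + s)) = s*(-1 + s + s*(4 + s)))
y(B)*145 = -11*(-1 + (-11/10)² + 5*(-11/10))/10*145 = -11*(-1 + 121/100 - 11/2)/10*145 = -11/10*(-529/100)*145 = (5819/1000)*145 = 168751/200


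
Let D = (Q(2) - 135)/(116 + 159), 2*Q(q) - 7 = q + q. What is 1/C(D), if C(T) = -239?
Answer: -1/239 ≈ -0.0041841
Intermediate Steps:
Q(q) = 7/2 + q (Q(q) = 7/2 + (q + q)/2 = 7/2 + (2*q)/2 = 7/2 + q)
D = -259/550 (D = ((7/2 + 2) - 135)/(116 + 159) = (11/2 - 135)/275 = -259/2*1/275 = -259/550 ≈ -0.47091)
1/C(D) = 1/(-239) = -1/239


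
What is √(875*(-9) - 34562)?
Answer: I*√42437 ≈ 206.0*I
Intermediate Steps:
√(875*(-9) - 34562) = √(-7875 - 34562) = √(-42437) = I*√42437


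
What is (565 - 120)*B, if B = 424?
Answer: 188680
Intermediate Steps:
(565 - 120)*B = (565 - 120)*424 = 445*424 = 188680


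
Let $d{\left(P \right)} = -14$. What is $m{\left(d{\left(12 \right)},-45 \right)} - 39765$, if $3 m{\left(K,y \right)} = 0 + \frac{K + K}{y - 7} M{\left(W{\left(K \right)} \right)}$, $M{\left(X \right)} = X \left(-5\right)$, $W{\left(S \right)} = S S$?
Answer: $- \frac{1557695}{39} \approx -39941.0$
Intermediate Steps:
$W{\left(S \right)} = S^{2}$
$M{\left(X \right)} = - 5 X$
$m{\left(K,y \right)} = - \frac{10 K^{3}}{3 \left(-7 + y\right)}$ ($m{\left(K,y \right)} = \frac{0 + \frac{K + K}{y - 7} \left(- 5 K^{2}\right)}{3} = \frac{0 + \frac{2 K}{-7 + y} \left(- 5 K^{2}\right)}{3} = \frac{0 - \frac{10 K^{3}}{-7 + y}}{3} = \frac{\left(-10\right) K^{3} \frac{1}{-7 + y}}{3} = - \frac{10 K^{3}}{3 \left(-7 + y\right)}$)
$m{\left(d{\left(12 \right)},-45 \right)} - 39765 = - \frac{10 \left(-14\right)^{3}}{-21 + 3 \left(-45\right)} - 39765 = \left(-10\right) \left(-2744\right) \frac{1}{-21 - 135} - 39765 = \left(-10\right) \left(-2744\right) \frac{1}{-156} - 39765 = \left(-10\right) \left(-2744\right) \left(- \frac{1}{156}\right) - 39765 = - \frac{6860}{39} - 39765 = - \frac{1557695}{39}$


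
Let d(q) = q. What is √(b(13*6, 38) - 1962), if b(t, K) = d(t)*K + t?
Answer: 6*√30 ≈ 32.863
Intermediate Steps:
b(t, K) = t + K*t (b(t, K) = t*K + t = K*t + t = t + K*t)
√(b(13*6, 38) - 1962) = √((13*6)*(1 + 38) - 1962) = √(78*39 - 1962) = √(3042 - 1962) = √1080 = 6*√30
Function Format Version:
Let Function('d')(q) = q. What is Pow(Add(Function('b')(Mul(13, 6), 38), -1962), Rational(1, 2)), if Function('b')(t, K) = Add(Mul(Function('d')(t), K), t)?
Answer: Mul(6, Pow(30, Rational(1, 2))) ≈ 32.863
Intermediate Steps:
Function('b')(t, K) = Add(t, Mul(K, t)) (Function('b')(t, K) = Add(Mul(t, K), t) = Add(Mul(K, t), t) = Add(t, Mul(K, t)))
Pow(Add(Function('b')(Mul(13, 6), 38), -1962), Rational(1, 2)) = Pow(Add(Mul(Mul(13, 6), Add(1, 38)), -1962), Rational(1, 2)) = Pow(Add(Mul(78, 39), -1962), Rational(1, 2)) = Pow(Add(3042, -1962), Rational(1, 2)) = Pow(1080, Rational(1, 2)) = Mul(6, Pow(30, Rational(1, 2)))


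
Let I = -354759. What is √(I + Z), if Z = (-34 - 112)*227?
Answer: I*√387901 ≈ 622.82*I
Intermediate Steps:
Z = -33142 (Z = -146*227 = -33142)
√(I + Z) = √(-354759 - 33142) = √(-387901) = I*√387901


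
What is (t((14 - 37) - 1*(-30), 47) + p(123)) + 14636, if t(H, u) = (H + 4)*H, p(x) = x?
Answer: 14836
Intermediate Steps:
t(H, u) = H*(4 + H) (t(H, u) = (4 + H)*H = H*(4 + H))
(t((14 - 37) - 1*(-30), 47) + p(123)) + 14636 = (((14 - 37) - 1*(-30))*(4 + ((14 - 37) - 1*(-30))) + 123) + 14636 = ((-23 + 30)*(4 + (-23 + 30)) + 123) + 14636 = (7*(4 + 7) + 123) + 14636 = (7*11 + 123) + 14636 = (77 + 123) + 14636 = 200 + 14636 = 14836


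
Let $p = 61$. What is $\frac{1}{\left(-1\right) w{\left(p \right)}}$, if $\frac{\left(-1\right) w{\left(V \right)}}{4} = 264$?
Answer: $\frac{1}{1056} \approx 0.00094697$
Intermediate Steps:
$w{\left(V \right)} = -1056$ ($w{\left(V \right)} = \left(-4\right) 264 = -1056$)
$\frac{1}{\left(-1\right) w{\left(p \right)}} = \frac{1}{\left(-1\right) \left(-1056\right)} = \frac{1}{1056}$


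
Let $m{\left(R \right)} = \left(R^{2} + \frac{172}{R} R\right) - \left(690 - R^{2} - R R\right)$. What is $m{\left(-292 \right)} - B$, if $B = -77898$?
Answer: $333172$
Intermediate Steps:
$m{\left(R \right)} = -518 + 3 R^{2}$ ($m{\left(R \right)} = \left(R^{2} + 172\right) + \left(\left(R^{2} + R^{2}\right) - 690\right) = \left(172 + R^{2}\right) + \left(2 R^{2} - 690\right) = \left(172 + R^{2}\right) + \left(-690 + 2 R^{2}\right) = -518 + 3 R^{2}$)
$m{\left(-292 \right)} - B = \left(-518 + 3 \left(-292\right)^{2}\right) - -77898 = \left(-518 + 3 \cdot 85264\right) + 77898 = \left(-518 + 255792\right) + 77898 = 255274 + 77898 = 333172$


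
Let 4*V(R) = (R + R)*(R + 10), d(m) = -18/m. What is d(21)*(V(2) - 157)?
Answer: 870/7 ≈ 124.29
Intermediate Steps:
V(R) = R*(10 + R)/2 (V(R) = ((R + R)*(R + 10))/4 = ((2*R)*(10 + R))/4 = (2*R*(10 + R))/4 = R*(10 + R)/2)
d(21)*(V(2) - 157) = (-18/21)*((½)*2*(10 + 2) - 157) = (-18*1/21)*((½)*2*12 - 157) = -6*(12 - 157)/7 = -6/7*(-145) = 870/7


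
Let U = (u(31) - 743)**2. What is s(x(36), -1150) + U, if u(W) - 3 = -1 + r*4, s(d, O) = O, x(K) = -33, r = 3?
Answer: 530291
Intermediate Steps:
u(W) = 14 (u(W) = 3 + (-1 + 3*4) = 3 + (-1 + 12) = 3 + 11 = 14)
U = 531441 (U = (14 - 743)**2 = (-729)**2 = 531441)
s(x(36), -1150) + U = -1150 + 531441 = 530291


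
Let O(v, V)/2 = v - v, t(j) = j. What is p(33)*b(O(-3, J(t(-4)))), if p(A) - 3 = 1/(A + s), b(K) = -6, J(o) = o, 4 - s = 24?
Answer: -240/13 ≈ -18.462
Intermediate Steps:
s = -20 (s = 4 - 1*24 = 4 - 24 = -20)
O(v, V) = 0 (O(v, V) = 2*(v - v) = 2*0 = 0)
p(A) = 3 + 1/(-20 + A) (p(A) = 3 + 1/(A - 20) = 3 + 1/(-20 + A))
p(33)*b(O(-3, J(t(-4)))) = ((-59 + 3*33)/(-20 + 33))*(-6) = ((-59 + 99)/13)*(-6) = ((1/13)*40)*(-6) = (40/13)*(-6) = -240/13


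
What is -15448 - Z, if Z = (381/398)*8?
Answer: -3075676/199 ≈ -15456.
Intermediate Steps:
Z = 1524/199 (Z = (381*(1/398))*8 = (381/398)*8 = 1524/199 ≈ 7.6583)
-15448 - Z = -15448 - 1*1524/199 = -15448 - 1524/199 = -3075676/199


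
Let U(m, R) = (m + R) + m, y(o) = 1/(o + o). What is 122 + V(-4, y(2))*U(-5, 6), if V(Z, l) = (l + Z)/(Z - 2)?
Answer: 239/2 ≈ 119.50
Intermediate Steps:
y(o) = 1/(2*o)
U(m, R) = R + 2*m (U(m, R) = (R + m) + m = R + 2*m)
V(Z, l) = (Z + l)/(-2 + Z)
122 + V(-4, y(2))*U(-5, 6) = 122 + ((-4 + (½)/2)/(-2 - 4))*(6 + 2*(-5)) = 122 + ((-4 + (½)*(½))/(-6))*(6 - 10) = 122 - (-4 + ¼)/6*(-4) = 122 - ⅙*(-15/4)*(-4) = 122 + (5/8)*(-4) = 122 - 5/2 = 239/2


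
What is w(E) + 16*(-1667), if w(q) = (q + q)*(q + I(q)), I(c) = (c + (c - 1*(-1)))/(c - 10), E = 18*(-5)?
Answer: -53971/5 ≈ -10794.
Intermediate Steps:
E = -90
I(c) = (1 + 2*c)/(-10 + c) (I(c) = (c + (c + 1))/(-10 + c) = (c + (1 + c))/(-10 + c) = (1 + 2*c)/(-10 + c))
w(q) = 2*q*(q + (1 + 2*q)/(-10 + q)) (w(q) = (q + q)*(q + (1 + 2*q)/(-10 + q)) = (2*q)*(q + (1 + 2*q)/(-10 + q)) = 2*q*(q + (1 + 2*q)/(-10 + q)))
w(E) + 16*(-1667) = 2*(-90)*(1 + (-90)² - 8*(-90))/(-10 - 90) + 16*(-1667) = 2*(-90)*(1 + 8100 + 720)/(-100) - 26672 = 2*(-90)*(-1/100)*8821 - 26672 = 79389/5 - 26672 = -53971/5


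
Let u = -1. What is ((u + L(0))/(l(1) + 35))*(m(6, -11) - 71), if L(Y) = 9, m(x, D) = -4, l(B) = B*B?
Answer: -50/3 ≈ -16.667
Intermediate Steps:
l(B) = B²
((u + L(0))/(l(1) + 35))*(m(6, -11) - 71) = ((-1 + 9)/(1² + 35))*(-4 - 71) = (8/(1 + 35))*(-75) = (8/36)*(-75) = (8*(1/36))*(-75) = (2/9)*(-75) = -50/3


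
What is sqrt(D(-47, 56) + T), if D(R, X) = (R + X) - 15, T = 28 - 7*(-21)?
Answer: 13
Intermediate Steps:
T = 175 (T = 28 + 147 = 175)
D(R, X) = -15 + R + X
sqrt(D(-47, 56) + T) = sqrt((-15 - 47 + 56) + 175) = sqrt(-6 + 175) = sqrt(169) = 13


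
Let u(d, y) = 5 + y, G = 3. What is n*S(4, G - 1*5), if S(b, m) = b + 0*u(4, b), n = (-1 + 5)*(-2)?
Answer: -32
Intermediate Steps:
n = -8 (n = 4*(-2) = -8)
S(b, m) = b (S(b, m) = b + 0*(5 + b) = b + 0 = b)
n*S(4, G - 1*5) = -8*4 = -32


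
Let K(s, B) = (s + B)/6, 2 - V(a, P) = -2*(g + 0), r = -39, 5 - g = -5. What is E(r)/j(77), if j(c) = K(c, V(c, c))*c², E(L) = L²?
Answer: 1014/65219 ≈ 0.015548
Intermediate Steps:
g = 10 (g = 5 - 1*(-5) = 5 + 5 = 10)
V(a, P) = 22 (V(a, P) = 2 - (-2)*(10 + 0) = 2 - (-2)*10 = 2 - 1*(-20) = 2 + 20 = 22)
K(s, B) = B/6 + s/6 (K(s, B) = (B + s)*(⅙) = B/6 + s/6)
j(c) = c²*(11/3 + c/6) (j(c) = ((⅙)*22 + c/6)*c² = (11/3 + c/6)*c² = c²*(11/3 + c/6))
E(r)/j(77) = (-39)²/(((⅙)*77²*(22 + 77))) = 1521/(((⅙)*5929*99)) = 1521/(195657/2) = 1521*(2/195657) = 1014/65219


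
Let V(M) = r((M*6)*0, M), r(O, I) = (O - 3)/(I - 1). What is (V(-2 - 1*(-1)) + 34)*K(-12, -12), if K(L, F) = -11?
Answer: -781/2 ≈ -390.50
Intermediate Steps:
r(O, I) = (-3 + O)/(-1 + I)
V(M) = -3/(-1 + M) (V(M) = (-3 + (M*6)*0)/(-1 + M) = (-3 + (6*M)*0)/(-1 + M) = (-3 + 0)/(-1 + M) = -3/(-1 + M))
(V(-2 - 1*(-1)) + 34)*K(-12, -12) = (-3/(-1 + (-2 - 1*(-1))) + 34)*(-11) = (-3/(-1 + (-2 + 1)) + 34)*(-11) = (-3/(-1 - 1) + 34)*(-11) = (-3/(-2) + 34)*(-11) = (-3*(-1/2) + 34)*(-11) = (3/2 + 34)*(-11) = (71/2)*(-11) = -781/2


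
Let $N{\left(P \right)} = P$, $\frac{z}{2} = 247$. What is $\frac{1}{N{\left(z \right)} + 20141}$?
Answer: $\frac{1}{20635} \approx 4.8461 \cdot 10^{-5}$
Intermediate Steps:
$z = 494$ ($z = 2 \cdot 247 = 494$)
$\frac{1}{N{\left(z \right)} + 20141} = \frac{1}{494 + 20141} = \frac{1}{20635}$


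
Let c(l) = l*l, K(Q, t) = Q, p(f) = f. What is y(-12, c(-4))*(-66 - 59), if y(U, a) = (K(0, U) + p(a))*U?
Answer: 24000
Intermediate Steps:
c(l) = l²
y(U, a) = U*a (y(U, a) = (0 + a)*U = a*U = U*a)
y(-12, c(-4))*(-66 - 59) = (-12*(-4)²)*(-66 - 59) = -12*16*(-125) = -192*(-125) = 24000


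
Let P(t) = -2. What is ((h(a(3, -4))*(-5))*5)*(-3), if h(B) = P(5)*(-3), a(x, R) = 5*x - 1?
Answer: 450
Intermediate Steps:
a(x, R) = -1 + 5*x
h(B) = 6 (h(B) = -2*(-3) = 6)
((h(a(3, -4))*(-5))*5)*(-3) = ((6*(-5))*5)*(-3) = -30*5*(-3) = -150*(-3) = 450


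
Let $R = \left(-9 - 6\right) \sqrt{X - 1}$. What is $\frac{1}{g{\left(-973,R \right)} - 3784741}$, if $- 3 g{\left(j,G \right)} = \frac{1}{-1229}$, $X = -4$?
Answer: $- \frac{3687}{13954340066} \approx -2.6422 \cdot 10^{-7}$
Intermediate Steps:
$R = - 15 i \sqrt{5}$ ($R = \left(-9 - 6\right) \sqrt{-4 - 1} = - 15 \sqrt{-5} = - 15 i \sqrt{5} \approx - 33.541 i$)
$g{\left(j,G \right)} = \frac{1}{3687}$ ($g{\left(j,G \right)} = - \frac{1}{3 \left(-1229\right)} = \left(- \frac{1}{3}\right) \left(- \frac{1}{1229}\right) = \frac{1}{3687}$)
$\frac{1}{g{\left(-973,R \right)} - 3784741} = \frac{1}{\frac{1}{3687} - 3784741} = \frac{1}{- \frac{13954340066}{3687}} = - \frac{3687}{13954340066}$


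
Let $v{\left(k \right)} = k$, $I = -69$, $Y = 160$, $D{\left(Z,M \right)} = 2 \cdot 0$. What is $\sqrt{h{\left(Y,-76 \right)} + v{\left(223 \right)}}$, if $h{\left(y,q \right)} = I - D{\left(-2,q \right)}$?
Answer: $\sqrt{154} \approx 12.41$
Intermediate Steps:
$D{\left(Z,M \right)} = 0$
$h{\left(y,q \right)} = -69$ ($h{\left(y,q \right)} = -69 - 0 = -69 + 0 = -69$)
$\sqrt{h{\left(Y,-76 \right)} + v{\left(223 \right)}} = \sqrt{-69 + 223} = \sqrt{154}$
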